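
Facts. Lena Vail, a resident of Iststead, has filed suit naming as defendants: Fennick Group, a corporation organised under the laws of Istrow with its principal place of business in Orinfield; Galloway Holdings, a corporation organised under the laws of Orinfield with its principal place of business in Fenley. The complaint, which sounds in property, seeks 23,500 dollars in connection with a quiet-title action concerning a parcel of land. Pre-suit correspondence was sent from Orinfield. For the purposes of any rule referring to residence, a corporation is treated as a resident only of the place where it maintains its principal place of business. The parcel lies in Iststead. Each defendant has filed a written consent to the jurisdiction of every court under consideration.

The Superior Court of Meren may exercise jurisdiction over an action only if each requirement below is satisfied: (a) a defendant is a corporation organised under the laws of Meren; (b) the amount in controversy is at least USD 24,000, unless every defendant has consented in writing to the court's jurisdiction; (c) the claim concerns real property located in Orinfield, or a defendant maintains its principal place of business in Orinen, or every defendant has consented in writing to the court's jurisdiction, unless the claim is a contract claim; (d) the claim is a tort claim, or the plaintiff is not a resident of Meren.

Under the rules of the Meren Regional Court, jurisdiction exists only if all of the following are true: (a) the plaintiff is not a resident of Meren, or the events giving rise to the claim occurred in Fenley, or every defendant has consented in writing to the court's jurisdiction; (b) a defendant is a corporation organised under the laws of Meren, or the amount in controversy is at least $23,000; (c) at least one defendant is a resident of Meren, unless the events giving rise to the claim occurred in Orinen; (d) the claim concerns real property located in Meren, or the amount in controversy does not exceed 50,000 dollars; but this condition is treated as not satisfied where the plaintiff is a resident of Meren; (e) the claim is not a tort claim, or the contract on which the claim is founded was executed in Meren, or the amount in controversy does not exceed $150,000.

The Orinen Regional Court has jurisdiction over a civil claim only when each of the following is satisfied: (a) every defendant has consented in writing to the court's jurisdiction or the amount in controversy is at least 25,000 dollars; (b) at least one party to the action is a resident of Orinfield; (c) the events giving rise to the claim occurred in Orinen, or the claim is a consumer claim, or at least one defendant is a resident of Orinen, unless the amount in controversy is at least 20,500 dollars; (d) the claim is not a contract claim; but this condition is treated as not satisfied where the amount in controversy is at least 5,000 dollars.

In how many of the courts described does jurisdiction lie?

The Superior Court of Meren:
  (a) The corporate defendant(s) are organised in Istrow, Orinfield, not Meren. Not met.
  (b) The amount in controversy is USD 23,500, below the 24,000 dollars floor. But every defendant has filed written consent, and the 'unless' clause therefore excuses the requirement. Satisfied.
  (c) Every defendant has filed written consent, so one alternative holds. Met.
  (d) The plaintiff resides in Iststead, which is not Meren, which satisfies one of the alternatives. Condition met.
  → No jurisdiction.
The Meren Regional Court:
  (a) The plaintiff resides in Iststead, which is not Meren, so one alternative holds. Condition met.
  (b) The amount in controversy is USD 23,500, which meets the $23,000 floor — that alternative is enough. Met.
  (c) No defendant resides in Meren (they reside in Orinfield, Fenley). Nor does the 'unless' clause help: the operative events occurred in Iststead, not Orinen. Condition not met.
  (d) The amount in controversy is 23,500 dollars, within the 50,000 dollars ceiling, so one alternative holds. And the carve-out is inapplicable — the plaintiff resides in Iststead, not Meren. Condition met.
  (e) The claim is a property claim, not a tort claim — that alternative is enough. Condition met.
  → No jurisdiction.
The Orinen Regional Court:
  (a) Every defendant has filed written consent — that alternative is enough. Satisfied.
  (b) Fennick Group resides in Orinfield. Satisfied.
  (c) The operative events occurred in Iststead, not Orinen; the claim is a property claim, not a consumer claim; no defendant resides in Orinen (they reside in Orinfield, Fenley) — every alternative fails. The proviso rescues it, though: the amount in controversy is $23,500, which meets the $20,500 floor. Met.
  (d) The claim is a property claim, not a contract claim. But the amount in controversy is $23,500, which meets the 5,000 dollars floor, triggering the carve-out and defeating this condition. Fails.
  → Not every requirement is met — no jurisdiction.
No court satisfies all of its conditions.

0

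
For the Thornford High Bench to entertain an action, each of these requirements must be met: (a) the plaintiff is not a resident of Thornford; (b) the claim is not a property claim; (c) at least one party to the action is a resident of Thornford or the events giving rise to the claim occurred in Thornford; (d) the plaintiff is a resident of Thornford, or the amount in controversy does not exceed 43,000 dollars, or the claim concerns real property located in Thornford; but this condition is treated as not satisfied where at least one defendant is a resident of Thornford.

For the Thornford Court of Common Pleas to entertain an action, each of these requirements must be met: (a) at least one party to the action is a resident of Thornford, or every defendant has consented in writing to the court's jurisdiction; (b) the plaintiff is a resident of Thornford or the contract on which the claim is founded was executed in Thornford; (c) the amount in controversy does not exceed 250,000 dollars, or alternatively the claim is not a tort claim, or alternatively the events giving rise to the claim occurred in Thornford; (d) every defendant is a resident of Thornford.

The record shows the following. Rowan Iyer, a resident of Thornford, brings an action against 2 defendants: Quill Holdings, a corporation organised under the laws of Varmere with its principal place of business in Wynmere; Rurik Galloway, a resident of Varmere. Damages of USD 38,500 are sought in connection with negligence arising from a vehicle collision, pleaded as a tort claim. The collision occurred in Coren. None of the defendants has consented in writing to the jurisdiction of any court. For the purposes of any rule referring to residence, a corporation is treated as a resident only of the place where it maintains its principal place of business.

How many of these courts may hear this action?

The Thornford High Bench:
  (a) The plaintiff resides in Thornford. Condition not met.
  (b) The claim is a tort claim, not a property claim. Satisfied.
  (c) Rowan Iyer resides in Thornford — that alternative is enough. Satisfied.
  (d) The plaintiff resides in Thornford, so one alternative holds. The carve-out does not apply: no defendant resides in Thornford (they reside in Wynmere, Varmere). Satisfied.
  → No jurisdiction.
The Thornford Court of Common Pleas:
  (a) Rowan Iyer resides in Thornford, so one alternative holds. Condition met.
  (b) The plaintiff resides in Thornford, so one alternative holds. Satisfied.
  (c) The amount in controversy is USD 38,500, within the 250,000 dollars ceiling, which satisfies one of the alternatives. Condition met.
  (d) The defendants reside as follows — Quill Holdings in Wynmere, Rurik Galloway in Varmere — not all in Thornford. Fails.
  → No jurisdiction.
No court satisfies all of its conditions.

0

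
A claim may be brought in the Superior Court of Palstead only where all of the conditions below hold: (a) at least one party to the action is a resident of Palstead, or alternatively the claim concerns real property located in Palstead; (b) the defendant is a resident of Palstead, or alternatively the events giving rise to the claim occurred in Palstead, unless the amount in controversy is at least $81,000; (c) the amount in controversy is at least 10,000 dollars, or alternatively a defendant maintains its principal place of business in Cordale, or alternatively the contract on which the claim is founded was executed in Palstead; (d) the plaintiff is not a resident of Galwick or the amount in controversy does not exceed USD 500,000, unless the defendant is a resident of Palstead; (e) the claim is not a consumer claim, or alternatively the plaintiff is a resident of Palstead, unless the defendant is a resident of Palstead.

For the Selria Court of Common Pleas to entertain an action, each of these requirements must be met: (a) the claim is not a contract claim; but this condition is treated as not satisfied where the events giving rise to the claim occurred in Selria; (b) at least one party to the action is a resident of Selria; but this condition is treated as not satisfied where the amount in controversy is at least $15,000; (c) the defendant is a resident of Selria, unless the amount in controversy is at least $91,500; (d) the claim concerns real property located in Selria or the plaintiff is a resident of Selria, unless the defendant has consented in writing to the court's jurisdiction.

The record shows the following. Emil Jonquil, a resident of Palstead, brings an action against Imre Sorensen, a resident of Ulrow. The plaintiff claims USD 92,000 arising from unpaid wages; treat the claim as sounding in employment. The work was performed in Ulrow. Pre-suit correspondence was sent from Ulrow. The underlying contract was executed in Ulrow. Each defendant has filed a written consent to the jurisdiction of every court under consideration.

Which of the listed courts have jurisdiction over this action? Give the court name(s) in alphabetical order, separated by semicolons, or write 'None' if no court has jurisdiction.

The Superior Court of Palstead:
  (a) Emil Jonquil resides in Palstead — that alternative is enough. Satisfied.
  (b) The defendant resides in Ulrow, not Palstead; the operative events occurred in Ulrow, not Palstead — every alternative fails. The proviso rescues it, though: the amount in controversy is $92,000, which meets the $81,000 floor. Satisfied.
  (c) The amount in controversy is USD 92,000, which meets the USD 10,000 floor, so one alternative holds. Satisfied.
  (d) The plaintiff resides in Palstead, which is not Galwick, so this disjunct is met. Satisfied.
  (e) The claim is an employment claim, not a consumer claim, so one alternative holds. Condition met.
  → Jurisdiction lies.
The Selria Court of Common Pleas:
  (a) The claim is an employment claim, not a contract claim. The carve-out does not apply: the operative events occurred in Ulrow, not Selria. Met.
  (b) No party resides in Selria. Not met.
  (c) The defendant resides in Ulrow, not Selria. However, the amount in controversy is 92,000 dollars, which meets the 91,500 dollars floor, so the 'unless' proviso supplies this condition. Condition met.
  (d) The claim does not concern real property; the plaintiff resides in Palstead, not Selria — every alternative fails. However, every defendant has filed written consent, so the 'unless' proviso supplies this condition. Condition met.
  → Not every requirement is met — no jurisdiction.

the Superior Court of Palstead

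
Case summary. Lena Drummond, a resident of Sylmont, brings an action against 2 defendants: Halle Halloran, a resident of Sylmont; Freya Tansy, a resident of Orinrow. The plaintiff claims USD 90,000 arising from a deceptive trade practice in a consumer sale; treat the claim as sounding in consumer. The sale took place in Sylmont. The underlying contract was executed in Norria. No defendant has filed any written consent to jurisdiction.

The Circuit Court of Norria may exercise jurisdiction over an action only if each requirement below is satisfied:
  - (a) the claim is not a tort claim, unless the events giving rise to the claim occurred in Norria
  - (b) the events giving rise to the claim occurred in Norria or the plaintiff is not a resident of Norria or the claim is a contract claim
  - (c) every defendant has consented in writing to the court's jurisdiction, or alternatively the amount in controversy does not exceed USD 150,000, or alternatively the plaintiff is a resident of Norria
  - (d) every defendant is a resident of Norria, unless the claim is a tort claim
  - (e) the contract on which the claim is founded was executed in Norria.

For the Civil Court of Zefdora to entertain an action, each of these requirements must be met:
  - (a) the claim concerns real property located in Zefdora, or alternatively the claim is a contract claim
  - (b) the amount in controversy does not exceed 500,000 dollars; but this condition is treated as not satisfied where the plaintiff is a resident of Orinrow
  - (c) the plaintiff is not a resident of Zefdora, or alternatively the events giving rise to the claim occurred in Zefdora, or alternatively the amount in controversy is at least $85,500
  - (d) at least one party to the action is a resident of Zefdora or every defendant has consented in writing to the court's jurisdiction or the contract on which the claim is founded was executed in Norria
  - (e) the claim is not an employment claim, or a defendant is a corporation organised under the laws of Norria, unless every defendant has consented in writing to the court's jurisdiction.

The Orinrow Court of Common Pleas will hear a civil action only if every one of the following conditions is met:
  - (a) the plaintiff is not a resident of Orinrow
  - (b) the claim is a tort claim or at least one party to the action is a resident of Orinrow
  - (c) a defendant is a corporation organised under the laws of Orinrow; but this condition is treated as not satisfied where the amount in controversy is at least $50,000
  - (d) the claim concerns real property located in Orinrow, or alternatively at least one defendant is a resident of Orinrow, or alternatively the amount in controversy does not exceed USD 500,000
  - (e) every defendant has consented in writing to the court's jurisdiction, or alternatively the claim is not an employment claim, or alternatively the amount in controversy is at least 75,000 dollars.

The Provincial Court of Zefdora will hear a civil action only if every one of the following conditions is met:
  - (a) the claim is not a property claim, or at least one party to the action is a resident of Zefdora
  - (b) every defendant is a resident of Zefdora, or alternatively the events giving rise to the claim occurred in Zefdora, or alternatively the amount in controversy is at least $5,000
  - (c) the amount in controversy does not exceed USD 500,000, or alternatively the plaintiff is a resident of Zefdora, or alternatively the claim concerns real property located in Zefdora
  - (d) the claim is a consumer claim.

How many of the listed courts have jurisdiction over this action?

The Circuit Court of Norria:
  (a) The claim is a consumer claim, not a tort claim. Condition met.
  (b) The plaintiff resides in Sylmont, which is not Norria — that alternative is enough. Condition met.
  (c) The amount in controversy is USD 90,000, within the 150,000 dollars ceiling, so this disjunct is met. Condition met.
  (d) The defendants reside as follows — Halle Halloran in Sylmont, Freya Tansy in Orinrow — not all in Norria. Nor does the 'unless' clause help: the claim is a consumer claim, not a tort claim. Condition not met.
  (e) The contract was executed in Norria. Met.
  → The court lacks jurisdiction.
The Civil Court of Zefdora:
  (a) The claim does not concern real property; the claim is a consumer claim, not a contract claim — none of the alternatives is met. Condition not met.
  (b) The amount in controversy is 90,000 dollars, within the $500,000 ceiling. And the carve-out is inapplicable — the plaintiff resides in Sylmont, not Orinrow. Met.
  (c) The plaintiff resides in Sylmont, which is not Zefdora — that alternative is enough. Condition met.
  (d) The contract was executed in Norria — that alternative is enough. Satisfied.
  (e) The claim is a consumer claim, not an employment claim, so one alternative holds. Satisfied.
  → No jurisdiction.
The Orinrow Court of Common Pleas:
  (a) The plaintiff resides in Sylmont, which is not Orinrow. Condition met.
  (b) Freya Tansy resides in Orinrow, which satisfies one of the alternatives. Met.
  (c) No defendant is a corporation. Fails.
  (d) Freya Tansy resides in Orinrow, which satisfies one of the alternatives. Condition met.
  (e) The claim is a consumer claim, not an employment claim, so this disjunct is met. Met.
  → At least one condition fails; no jurisdiction.
The Provincial Court of Zefdora:
  (a) The claim is a consumer claim, not a property claim — that alternative is enough. Satisfied.
  (b) The amount in controversy is USD 90,000, which meets the USD 5,000 floor, so this disjunct is met. Satisfied.
  (c) The amount in controversy is USD 90,000, within the 500,000 dollars ceiling, so this disjunct is met. Satisfied.
  (d) The claim is a consumer claim. Satisfied.
  → Jurisdiction lies.
Courts with jurisdiction: the Provincial Court of Zefdora — 1 in total.

1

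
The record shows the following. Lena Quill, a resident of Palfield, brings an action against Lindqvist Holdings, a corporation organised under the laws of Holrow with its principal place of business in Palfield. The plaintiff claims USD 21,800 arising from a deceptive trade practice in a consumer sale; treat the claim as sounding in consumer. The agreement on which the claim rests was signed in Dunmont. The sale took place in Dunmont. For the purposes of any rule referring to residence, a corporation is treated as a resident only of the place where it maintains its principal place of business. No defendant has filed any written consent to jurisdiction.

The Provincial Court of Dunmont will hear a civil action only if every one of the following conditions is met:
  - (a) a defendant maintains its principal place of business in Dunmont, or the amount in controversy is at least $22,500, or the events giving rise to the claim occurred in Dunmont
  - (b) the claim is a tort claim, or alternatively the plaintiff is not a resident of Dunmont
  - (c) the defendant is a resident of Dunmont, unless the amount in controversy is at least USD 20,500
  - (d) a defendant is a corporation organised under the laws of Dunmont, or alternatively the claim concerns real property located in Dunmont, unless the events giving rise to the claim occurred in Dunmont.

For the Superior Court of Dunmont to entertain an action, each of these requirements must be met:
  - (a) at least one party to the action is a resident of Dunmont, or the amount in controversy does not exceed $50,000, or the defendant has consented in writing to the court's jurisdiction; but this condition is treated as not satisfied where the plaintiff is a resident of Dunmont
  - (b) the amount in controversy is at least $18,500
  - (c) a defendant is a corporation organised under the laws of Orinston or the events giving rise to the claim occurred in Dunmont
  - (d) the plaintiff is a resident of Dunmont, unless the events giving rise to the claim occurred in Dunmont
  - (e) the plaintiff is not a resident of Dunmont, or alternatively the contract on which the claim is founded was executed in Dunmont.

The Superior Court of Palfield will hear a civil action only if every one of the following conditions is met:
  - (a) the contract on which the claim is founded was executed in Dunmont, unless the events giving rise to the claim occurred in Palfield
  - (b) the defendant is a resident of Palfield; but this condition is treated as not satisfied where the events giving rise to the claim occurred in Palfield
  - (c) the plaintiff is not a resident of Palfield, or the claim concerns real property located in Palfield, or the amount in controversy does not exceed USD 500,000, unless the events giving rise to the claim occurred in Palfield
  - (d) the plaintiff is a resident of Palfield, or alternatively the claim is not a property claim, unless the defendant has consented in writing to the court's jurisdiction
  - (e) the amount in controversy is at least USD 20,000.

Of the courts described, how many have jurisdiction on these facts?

The Provincial Court of Dunmont:
  (a) The operative events occurred in Dunmont — that alternative is enough. Met.
  (b) The plaintiff resides in Palfield, which is not Dunmont, which satisfies one of the alternatives. Condition met.
  (c) The defendant resides in Palfield, not Dunmont. The proviso rescues it, though: the amount in controversy is USD 21,800, which meets the 20,500 dollars floor. Satisfied.
  (d) The corporate defendant(s) are organised in Holrow, not Dunmont; the claim does not concern real property — every alternative fails. However, the operative events occurred in Dunmont, so the 'unless' proviso supplies this condition. Satisfied.
  → Every requirement is satisfied — jurisdiction.
The Superior Court of Dunmont:
  (a) The amount in controversy is $21,800, within the 50,000 dollars ceiling — that alternative is enough. And the carve-out is inapplicable — the plaintiff resides in Palfield, not Dunmont. Met.
  (b) The amount in controversy is $21,800, which meets the $18,500 floor. Condition met.
  (c) The operative events occurred in Dunmont, which satisfies one of the alternatives. Met.
  (d) The plaintiff resides in Palfield, not Dunmont. But the operative events occurred in Dunmont, and the 'unless' clause therefore excuses the requirement. Condition met.
  (e) The plaintiff resides in Palfield, which is not Dunmont — that alternative is enough. Condition met.
  → Jurisdiction lies.
The Superior Court of Palfield:
  (a) The contract was executed in Dunmont. Satisfied.
  (b) The defendant resides in Palfield. And the carve-out is inapplicable — the operative events occurred in Dunmont, not Palfield. Met.
  (c) The amount in controversy is $21,800, within the $500,000 ceiling, so one alternative holds. Satisfied.
  (d) The plaintiff resides in Palfield — that alternative is enough. Condition met.
  (e) The amount in controversy is 21,800 dollars, which meets the 20,000 dollars floor. Met.
  → All conditions met; jurisdiction exists.
Courts with jurisdiction: the Provincial Court of Dunmont, the Superior Court of Dunmont, the Superior Court of Palfield — 3 in total.

3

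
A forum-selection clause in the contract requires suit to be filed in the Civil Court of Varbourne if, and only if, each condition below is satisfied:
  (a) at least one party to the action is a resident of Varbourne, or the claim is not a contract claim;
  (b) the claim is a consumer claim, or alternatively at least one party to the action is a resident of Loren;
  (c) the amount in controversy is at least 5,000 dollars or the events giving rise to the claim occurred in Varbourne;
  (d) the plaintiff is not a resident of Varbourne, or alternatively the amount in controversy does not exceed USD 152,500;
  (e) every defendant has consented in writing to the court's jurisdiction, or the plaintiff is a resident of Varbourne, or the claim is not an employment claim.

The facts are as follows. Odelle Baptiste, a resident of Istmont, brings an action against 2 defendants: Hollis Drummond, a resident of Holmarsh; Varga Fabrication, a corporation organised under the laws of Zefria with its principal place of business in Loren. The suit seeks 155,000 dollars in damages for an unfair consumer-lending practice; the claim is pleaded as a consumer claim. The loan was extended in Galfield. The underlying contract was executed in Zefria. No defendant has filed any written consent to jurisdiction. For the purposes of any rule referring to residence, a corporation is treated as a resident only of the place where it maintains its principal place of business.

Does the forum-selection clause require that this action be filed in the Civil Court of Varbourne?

The Civil Court of Varbourne:
  (a) The claim is a consumer claim, not a contract claim, so one alternative holds. Satisfied.
  (b) The claim is a consumer claim, so this disjunct is met. Condition met.
  (c) The amount in controversy is 155,000 dollars, which meets the $5,000 floor, so one alternative holds. Met.
  (d) The plaintiff resides in Istmont, which is not Varbourne, so one alternative holds. Satisfied.
  (e) The claim is a consumer claim, not an employment claim — that alternative is enough. Condition met.
  → Forum clause is triggered.

Yes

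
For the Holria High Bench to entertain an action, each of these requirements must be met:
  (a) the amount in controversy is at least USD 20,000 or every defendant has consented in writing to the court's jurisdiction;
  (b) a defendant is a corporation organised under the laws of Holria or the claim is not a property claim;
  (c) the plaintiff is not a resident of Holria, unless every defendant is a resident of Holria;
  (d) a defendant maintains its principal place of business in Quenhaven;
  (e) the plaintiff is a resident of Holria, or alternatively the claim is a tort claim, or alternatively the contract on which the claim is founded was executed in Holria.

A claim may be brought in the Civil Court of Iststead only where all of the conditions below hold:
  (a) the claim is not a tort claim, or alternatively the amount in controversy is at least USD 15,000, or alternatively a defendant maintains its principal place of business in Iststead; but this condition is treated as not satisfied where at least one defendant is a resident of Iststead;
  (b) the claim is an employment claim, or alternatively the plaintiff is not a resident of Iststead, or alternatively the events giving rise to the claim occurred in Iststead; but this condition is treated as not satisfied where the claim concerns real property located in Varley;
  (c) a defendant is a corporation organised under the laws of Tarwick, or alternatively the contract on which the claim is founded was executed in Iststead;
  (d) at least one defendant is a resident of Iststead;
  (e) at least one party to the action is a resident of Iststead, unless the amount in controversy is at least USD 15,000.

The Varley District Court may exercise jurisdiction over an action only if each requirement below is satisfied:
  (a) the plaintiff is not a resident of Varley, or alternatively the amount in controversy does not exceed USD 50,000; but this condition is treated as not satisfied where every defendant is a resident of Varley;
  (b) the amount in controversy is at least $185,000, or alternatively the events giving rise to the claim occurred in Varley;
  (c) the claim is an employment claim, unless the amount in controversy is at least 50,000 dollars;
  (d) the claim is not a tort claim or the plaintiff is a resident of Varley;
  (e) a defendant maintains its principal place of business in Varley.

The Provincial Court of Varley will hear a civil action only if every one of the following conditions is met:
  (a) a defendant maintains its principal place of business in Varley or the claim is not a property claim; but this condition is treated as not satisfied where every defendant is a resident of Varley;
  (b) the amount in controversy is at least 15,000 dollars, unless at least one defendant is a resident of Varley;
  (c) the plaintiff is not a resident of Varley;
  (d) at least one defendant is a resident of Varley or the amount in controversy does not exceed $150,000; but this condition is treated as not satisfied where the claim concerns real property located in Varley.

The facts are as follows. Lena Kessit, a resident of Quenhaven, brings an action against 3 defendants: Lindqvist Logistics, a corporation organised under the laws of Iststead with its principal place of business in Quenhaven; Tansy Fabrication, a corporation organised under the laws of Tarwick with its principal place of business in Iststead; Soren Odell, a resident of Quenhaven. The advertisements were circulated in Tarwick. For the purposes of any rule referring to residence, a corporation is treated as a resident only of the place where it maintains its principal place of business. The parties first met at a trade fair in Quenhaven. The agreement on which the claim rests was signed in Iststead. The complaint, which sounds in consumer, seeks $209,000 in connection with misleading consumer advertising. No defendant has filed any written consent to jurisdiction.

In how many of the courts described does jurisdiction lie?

0

The Holria High Bench:
  (a) The amount in controversy is USD 209,000, which meets the $20,000 floor, so one alternative holds. Met.
  (b) The claim is a consumer claim, not a property claim, so this disjunct is met. Met.
  (c) The plaintiff resides in Quenhaven, which is not Holria. Met.
  (d) Lindqvist Logistics has its principal place of business in Quenhaven. Satisfied.
  (e) The plaintiff resides in Quenhaven, not Holria; the claim is a consumer claim, not a tort claim; the contract was executed in Iststead, not Holria — none of the alternatives is met. Fails.
  → The court lacks jurisdiction.
The Civil Court of Iststead:
  (a) The claim is a consumer claim, not a tort claim — that alternative is enough. However, Tansy Fabrication resides in Iststead, which falls within the stated exception and so defeats the condition. Condition not met.
  (b) The plaintiff resides in Quenhaven, which is not Iststead — that alternative is enough. The carve-out does not apply: the claim does not concern real property. Met.
  (c) Tansy Fabrication is organised under the laws of Tarwick, so one alternative holds. Satisfied.
  (d) Tansy Fabrication resides in Iststead. Met.
  (e) Tansy Fabrication resides in Iststead. Met.
  → The court lacks jurisdiction.
The Varley District Court:
  (a) The plaintiff resides in Quenhaven, which is not Varley — that alternative is enough. And the carve-out is inapplicable — the defendants reside as follows — Lindqvist Logistics in Quenhaven, Tansy Fabrication in Iststead, Soren Odell in Quenhaven — not all in Varley. Satisfied.
  (b) The amount in controversy is 209,000 dollars, which meets the USD 185,000 floor, which satisfies one of the alternatives. Satisfied.
  (c) The claim is a consumer claim, not an employment claim. However, the amount in controversy is USD 209,000, which meets the $50,000 floor, so the 'unless' proviso supplies this condition. Satisfied.
  (d) The claim is a consumer claim, not a tort claim, so one alternative holds. Met.
  (e) The corporate defendant(s) have their principal place of business in Iststead, Quenhaven, not Varley. Condition not met.
  → The court lacks jurisdiction.
The Provincial Court of Varley:
  (a) The claim is a consumer claim, not a property claim, so this disjunct is met. The carve-out does not apply: the defendants reside as follows — Lindqvist Logistics in Quenhaven, Tansy Fabrication in Iststead, Soren Odell in Quenhaven — not all in Varley. Condition met.
  (b) The amount in controversy is 209,000 dollars, which meets the USD 15,000 floor. Condition met.
  (c) The plaintiff resides in Quenhaven, which is not Varley. Met.
  (d) No defendant resides in Varley (they reside in Quenhaven, Iststead, Quenhaven); the amount in controversy is 209,000 dollars, above the $150,000 ceiling — no alternative holds. Not met.
  → Not every requirement is met — no jurisdiction.
No court satisfies all of its conditions.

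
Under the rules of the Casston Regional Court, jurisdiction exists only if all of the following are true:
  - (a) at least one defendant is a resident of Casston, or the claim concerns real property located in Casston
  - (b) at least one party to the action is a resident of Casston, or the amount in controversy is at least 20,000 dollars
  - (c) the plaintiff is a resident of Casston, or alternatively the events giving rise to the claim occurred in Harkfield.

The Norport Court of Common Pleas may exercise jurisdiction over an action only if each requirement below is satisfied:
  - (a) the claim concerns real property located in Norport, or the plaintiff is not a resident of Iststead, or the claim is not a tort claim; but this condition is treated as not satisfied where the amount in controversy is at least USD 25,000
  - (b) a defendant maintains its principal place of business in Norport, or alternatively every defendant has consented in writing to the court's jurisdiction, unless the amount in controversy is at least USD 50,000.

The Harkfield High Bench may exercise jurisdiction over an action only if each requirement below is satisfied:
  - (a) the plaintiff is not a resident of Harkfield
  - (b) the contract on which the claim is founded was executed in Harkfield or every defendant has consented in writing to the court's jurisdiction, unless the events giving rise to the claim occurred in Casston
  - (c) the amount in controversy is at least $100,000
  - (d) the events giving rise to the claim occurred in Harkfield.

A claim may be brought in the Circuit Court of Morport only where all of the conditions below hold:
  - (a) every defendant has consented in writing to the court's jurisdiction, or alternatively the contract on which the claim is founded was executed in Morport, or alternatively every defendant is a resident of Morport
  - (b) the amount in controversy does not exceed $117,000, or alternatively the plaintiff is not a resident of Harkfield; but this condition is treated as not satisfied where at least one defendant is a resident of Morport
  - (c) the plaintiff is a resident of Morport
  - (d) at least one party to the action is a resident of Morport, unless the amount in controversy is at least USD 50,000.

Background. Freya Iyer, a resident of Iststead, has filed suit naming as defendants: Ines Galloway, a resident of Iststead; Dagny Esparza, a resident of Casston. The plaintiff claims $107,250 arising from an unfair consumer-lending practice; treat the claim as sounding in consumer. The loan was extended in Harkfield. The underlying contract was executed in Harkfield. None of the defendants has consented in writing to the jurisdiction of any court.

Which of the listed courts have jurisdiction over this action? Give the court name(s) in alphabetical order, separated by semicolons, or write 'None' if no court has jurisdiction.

The Casston Regional Court:
  (a) Dagny Esparza resides in Casston — that alternative is enough. Condition met.
  (b) Dagny Esparza resides in Casston, so this disjunct is met. Met.
  (c) The operative events occurred in Harkfield — that alternative is enough. Condition met.
  → Every requirement is satisfied — jurisdiction.
The Norport Court of Common Pleas:
  (a) The claim is a consumer claim, not a tort claim — that alternative is enough. However, the amount in controversy is $107,250, which meets the USD 25,000 floor, which falls within the stated exception and so defeats the condition. Fails.
  (b) No defendant is a corporation; no such written consent has been filed — none of the alternatives is met. The proviso rescues it, though: the amount in controversy is 107,250 dollars, which meets the 50,000 dollars floor. Satisfied.
  → Not every requirement is met — no jurisdiction.
The Harkfield High Bench:
  (a) The plaintiff resides in Iststead, which is not Harkfield. Met.
  (b) The contract was executed in Harkfield — that alternative is enough. Met.
  (c) The amount in controversy is $107,250, which meets the $100,000 floor. Condition met.
  (d) The operative events occurred in Harkfield. Condition met.
  → All conditions met; jurisdiction exists.
The Circuit Court of Morport:
  (a) No such written consent has been filed; the contract was executed in Harkfield, not Morport; the defendants reside as follows — Ines Galloway in Iststead, Dagny Esparza in Casston — not all in Morport — every alternative fails. Fails.
  (b) The amount in controversy is 107,250 dollars, within the 117,000 dollars ceiling, so one alternative holds. The carve-out does not apply: no defendant resides in Morport (they reside in Iststead, Casston). Condition met.
  (c) The plaintiff resides in Iststead, not Morport. Condition not met.
  (d) No party resides in Morport. The proviso rescues it, though: the amount in controversy is 107,250 dollars, which meets the 50,000 dollars floor. Met.
  → Not every requirement is met — no jurisdiction.

the Casston Regional Court; the Harkfield High Bench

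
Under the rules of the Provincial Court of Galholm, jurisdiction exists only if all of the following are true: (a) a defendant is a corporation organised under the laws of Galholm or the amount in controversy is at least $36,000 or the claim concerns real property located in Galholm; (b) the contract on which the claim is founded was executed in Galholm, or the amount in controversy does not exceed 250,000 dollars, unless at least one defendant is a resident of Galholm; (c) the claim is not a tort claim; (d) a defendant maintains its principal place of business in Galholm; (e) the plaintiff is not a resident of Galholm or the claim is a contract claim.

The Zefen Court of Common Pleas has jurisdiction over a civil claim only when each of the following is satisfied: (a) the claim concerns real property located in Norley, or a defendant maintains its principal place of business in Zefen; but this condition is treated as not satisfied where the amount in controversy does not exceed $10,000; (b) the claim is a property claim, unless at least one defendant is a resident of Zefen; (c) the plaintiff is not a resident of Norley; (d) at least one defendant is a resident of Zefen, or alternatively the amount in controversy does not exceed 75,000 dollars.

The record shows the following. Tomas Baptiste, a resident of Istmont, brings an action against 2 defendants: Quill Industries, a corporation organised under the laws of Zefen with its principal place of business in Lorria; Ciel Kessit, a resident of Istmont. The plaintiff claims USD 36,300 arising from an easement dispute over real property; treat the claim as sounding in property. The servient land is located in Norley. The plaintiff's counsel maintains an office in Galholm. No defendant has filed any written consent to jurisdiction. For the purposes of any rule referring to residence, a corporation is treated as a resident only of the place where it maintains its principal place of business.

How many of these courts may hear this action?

The Provincial Court of Galholm:
  (a) The amount in controversy is 36,300 dollars, which meets the USD 36,000 floor, which satisfies one of the alternatives. Met.
  (b) The amount in controversy is $36,300, within the 250,000 dollars ceiling — that alternative is enough. Met.
  (c) The claim is a property claim, not a tort claim. Satisfied.
  (d) The corporate defendant(s) have their principal place of business in Lorria, not Galholm. Fails.
  (e) The plaintiff resides in Istmont, which is not Galholm, which satisfies one of the alternatives. Met.
  → The court lacks jurisdiction.
The Zefen Court of Common Pleas:
  (a) The property lies in Norley, so this disjunct is met. The exception is not triggered, since the amount in controversy is USD 36,300, above the $10,000 ceiling. Met.
  (b) The claim is a property claim. Condition met.
  (c) The plaintiff resides in Istmont, which is not Norley. Met.
  (d) The amount in controversy is $36,300, within the USD 75,000 ceiling — that alternative is enough. Condition met.
  → Every requirement is satisfied — jurisdiction.
Courts with jurisdiction: the Zefen Court of Common Pleas — 1 in total.

1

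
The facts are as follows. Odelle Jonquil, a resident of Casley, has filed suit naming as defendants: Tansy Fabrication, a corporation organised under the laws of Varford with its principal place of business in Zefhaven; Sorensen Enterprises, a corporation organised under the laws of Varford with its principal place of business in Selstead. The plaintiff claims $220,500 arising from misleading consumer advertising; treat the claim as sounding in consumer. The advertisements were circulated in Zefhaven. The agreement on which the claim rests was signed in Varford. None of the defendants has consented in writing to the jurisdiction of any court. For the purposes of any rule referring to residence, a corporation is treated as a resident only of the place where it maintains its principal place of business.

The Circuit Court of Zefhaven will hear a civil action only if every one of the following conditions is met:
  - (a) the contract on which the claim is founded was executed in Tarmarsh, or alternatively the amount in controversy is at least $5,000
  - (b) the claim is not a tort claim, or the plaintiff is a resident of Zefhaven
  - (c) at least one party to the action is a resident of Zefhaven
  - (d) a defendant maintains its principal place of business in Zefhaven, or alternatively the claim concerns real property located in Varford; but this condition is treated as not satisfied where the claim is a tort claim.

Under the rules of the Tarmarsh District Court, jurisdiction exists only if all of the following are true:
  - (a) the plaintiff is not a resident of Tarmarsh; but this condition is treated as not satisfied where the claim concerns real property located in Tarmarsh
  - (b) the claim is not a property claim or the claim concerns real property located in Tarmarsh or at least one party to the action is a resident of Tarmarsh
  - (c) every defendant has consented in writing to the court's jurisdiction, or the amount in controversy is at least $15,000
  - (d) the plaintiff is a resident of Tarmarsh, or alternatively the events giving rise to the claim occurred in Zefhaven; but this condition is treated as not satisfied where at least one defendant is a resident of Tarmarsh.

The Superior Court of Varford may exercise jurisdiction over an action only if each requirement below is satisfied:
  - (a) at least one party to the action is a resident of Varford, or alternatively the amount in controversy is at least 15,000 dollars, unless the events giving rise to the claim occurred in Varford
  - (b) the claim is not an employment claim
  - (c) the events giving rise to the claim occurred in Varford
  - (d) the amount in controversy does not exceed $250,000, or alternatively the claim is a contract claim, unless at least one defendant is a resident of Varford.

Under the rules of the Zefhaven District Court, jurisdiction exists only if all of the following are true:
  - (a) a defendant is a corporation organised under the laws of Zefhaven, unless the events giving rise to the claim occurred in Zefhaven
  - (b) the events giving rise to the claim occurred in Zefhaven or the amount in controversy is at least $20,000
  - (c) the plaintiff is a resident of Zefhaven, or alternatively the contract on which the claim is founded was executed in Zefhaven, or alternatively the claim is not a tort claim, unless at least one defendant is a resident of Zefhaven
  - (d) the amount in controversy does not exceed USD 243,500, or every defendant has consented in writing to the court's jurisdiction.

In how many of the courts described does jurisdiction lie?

3

The Circuit Court of Zefhaven:
  (a) The amount in controversy is $220,500, which meets the $5,000 floor, which satisfies one of the alternatives. Condition met.
  (b) The claim is a consumer claim, not a tort claim — that alternative is enough. Met.
  (c) Tansy Fabrication resides in Zefhaven. Satisfied.
  (d) Tansy Fabrication has its principal place of business in Zefhaven, so one alternative holds. And the carve-out is inapplicable — the claim is a consumer claim, not a tort claim. Satisfied.
  → Every requirement is satisfied — jurisdiction.
The Tarmarsh District Court:
  (a) The plaintiff resides in Casley, which is not Tarmarsh. The carve-out does not apply: the claim does not concern real property. Satisfied.
  (b) The claim is a consumer claim, not a property claim, which satisfies one of the alternatives. Condition met.
  (c) The amount in controversy is 220,500 dollars, which meets the $15,000 floor — that alternative is enough. Satisfied.
  (d) The operative events occurred in Zefhaven, which satisfies one of the alternatives. And the carve-out is inapplicable — no defendant resides in Tarmarsh (they reside in Zefhaven, Selstead). Met.
  → All conditions met; jurisdiction exists.
The Superior Court of Varford:
  (a) The amount in controversy is 220,500 dollars, which meets the $15,000 floor, so one alternative holds. Met.
  (b) The claim is a consumer claim, not an employment claim. Met.
  (c) The operative events occurred in Zefhaven, not Varford. Not satisfied.
  (d) The amount in controversy is USD 220,500, within the 250,000 dollars ceiling — that alternative is enough. Met.
  → No jurisdiction.
The Zefhaven District Court:
  (a) The corporate defendant(s) are organised in Varford, not Zefhaven. However, the operative events occurred in Zefhaven, so the 'unless' proviso supplies this condition. Met.
  (b) The operative events occurred in Zefhaven, so this disjunct is met. Condition met.
  (c) The claim is a consumer claim, not a tort claim, so this disjunct is met. Condition met.
  (d) The amount in controversy is 220,500 dollars, within the USD 243,500 ceiling, so one alternative holds. Condition met.
  → The court has jurisdiction.
Courts with jurisdiction: the Circuit Court of Zefhaven, the Tarmarsh District Court, the Zefhaven District Court — 3 in total.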